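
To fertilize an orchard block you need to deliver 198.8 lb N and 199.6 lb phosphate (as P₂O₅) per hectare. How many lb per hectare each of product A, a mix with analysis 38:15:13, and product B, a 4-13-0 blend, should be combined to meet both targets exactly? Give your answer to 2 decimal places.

411.52 lb product A, 1060.55 lb product B

With a, b = lb per hectare of product A and product B:
N: 0.38·a + 0.04·b = 198.8
P₂O₅: 0.15·a + 0.13·b = 199.6
Eliminate b: (row1) − 0.04/0.13·(row2) → 0.333846·a = 137.385, so a = 411.521.
Then b = (199.6 − 0.15·411.521) / 0.13 = 1060.553.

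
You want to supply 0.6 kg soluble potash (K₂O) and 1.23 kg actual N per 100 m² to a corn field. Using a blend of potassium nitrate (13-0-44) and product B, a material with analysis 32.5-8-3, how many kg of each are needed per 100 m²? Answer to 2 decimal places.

Let a = kg of potassium nitrate, b = kg of product B (per 100 m²).
K₂O: 0.44·a + 0.03·b = 0.6
N: 0.13·a + 0.325·b = 1.23
From row1: a = (0.6 − 0.03·b) / 0.44.
Into row2: 0.13·(0.6 − 0.03·b)/0.44 + 0.325·b = 1.23 → b = 3.32998, a = 1.13659.

1.14 kg potassium nitrate, 3.33 kg product B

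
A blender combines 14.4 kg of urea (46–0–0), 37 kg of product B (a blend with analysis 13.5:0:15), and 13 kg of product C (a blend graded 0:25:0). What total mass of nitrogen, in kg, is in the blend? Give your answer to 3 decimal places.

11.619 kg N

N mass = 46%×14.4 + 13.5%×37 + 0%×13 = 11.619 kg.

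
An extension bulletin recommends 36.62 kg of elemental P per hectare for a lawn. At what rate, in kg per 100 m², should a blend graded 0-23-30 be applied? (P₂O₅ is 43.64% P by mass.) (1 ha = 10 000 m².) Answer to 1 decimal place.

3.6 kg of product per hundred sq m

As P₂O₅: 36.62 / 0.4364 = 83.9138 kg per hectare.
Product per hectare = 83.9138 / 23% = 364.843 kg.
Convert to per 100 m²: 364.843 × 0.01 = 3.64843 kg.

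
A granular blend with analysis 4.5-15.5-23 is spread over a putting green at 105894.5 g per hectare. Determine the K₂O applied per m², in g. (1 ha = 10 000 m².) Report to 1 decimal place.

2.4 g K₂O per sq m

K₂O per hectare = 105894.5 × 23% = 24355.7 g.
Convert to per m²: 24355.7 × 0.0001 = 2.43557 g.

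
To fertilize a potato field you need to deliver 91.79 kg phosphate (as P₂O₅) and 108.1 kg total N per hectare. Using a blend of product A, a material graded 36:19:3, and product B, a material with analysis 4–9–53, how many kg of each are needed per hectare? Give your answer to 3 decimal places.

Per-hectare balance (a = product A, b = product B):
P₂O₅: 0.19·a + 0.09·b = 91.79
N: 0.36·a + 0.04·b = 108.1
From row1: a = (91.79 − 0.09·b) / 0.19.
Into row2: 0.36·(91.79 − 0.09·b)/0.19 + 0.04·b = 108.1 → b = 504.25, a = 244.25.

244.250 kg product A, 504.250 kg product B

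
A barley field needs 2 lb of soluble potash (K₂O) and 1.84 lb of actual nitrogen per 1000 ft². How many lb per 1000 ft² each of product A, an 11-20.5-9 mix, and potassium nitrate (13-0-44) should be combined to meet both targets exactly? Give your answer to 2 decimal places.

14.98 lb product A, 1.48 lb potassium nitrate

Per-1000 ft² balance (a = product A, b = potassium nitrate):
K₂O: 0.09·a + 0.44·b = 2
N: 0.11·a + 0.13·b = 1.84
Eliminate b: (row1) − 0.44/0.13·(row2) → -0.282308·a = -4.22769, so a = 14.9755.
Then b = (1.84 − 0.11·14.9755) / 0.13 = 1.48229.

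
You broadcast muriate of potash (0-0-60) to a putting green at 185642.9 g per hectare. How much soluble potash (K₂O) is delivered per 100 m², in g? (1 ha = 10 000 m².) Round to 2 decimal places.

1113.86 g K₂O per hundred sq m

K₂O per hectare = 185642.9 × 60% = 111386 g.
Convert to per 100 m²: 111386 × 0.01 = 1113.857 g.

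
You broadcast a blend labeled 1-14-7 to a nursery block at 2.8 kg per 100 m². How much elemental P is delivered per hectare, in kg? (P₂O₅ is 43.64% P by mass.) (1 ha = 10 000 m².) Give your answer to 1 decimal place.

P₂O₅ per 100 m² = 2.8 × 14% = 0.392 kg.
Elemental P = 0.392 × 0.4364 = 0.171069 kg per 100 m².
Convert to per hectare: 0.171069 × 100 = 17.1069 kg.

17.1 kg P per hectare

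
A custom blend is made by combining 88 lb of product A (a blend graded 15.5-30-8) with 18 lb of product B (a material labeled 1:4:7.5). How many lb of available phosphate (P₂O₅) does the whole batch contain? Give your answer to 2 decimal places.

P₂O₅ mass = 30%×88 + 4%×18 = 27.12 lb.

27.12 lb P₂O₅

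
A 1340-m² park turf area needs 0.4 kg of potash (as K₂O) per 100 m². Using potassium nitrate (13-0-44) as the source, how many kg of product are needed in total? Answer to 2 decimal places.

Product per 100 m² = 0.4 / 44% = 0.909091 kg.
Total product = 0.909091 × 1340 / 100 = 12.1818 kg.

12.18 kg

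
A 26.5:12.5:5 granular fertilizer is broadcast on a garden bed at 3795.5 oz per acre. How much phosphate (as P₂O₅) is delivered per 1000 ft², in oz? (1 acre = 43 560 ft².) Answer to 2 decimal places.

10.89 oz P₂O₅ per thousand sq ft

P₂O₅ per acre = 3795.5 × 12.5% = 474.438 oz.
Convert to per 1000 ft²: 474.438 × 0.0229568 = 10.8916 oz.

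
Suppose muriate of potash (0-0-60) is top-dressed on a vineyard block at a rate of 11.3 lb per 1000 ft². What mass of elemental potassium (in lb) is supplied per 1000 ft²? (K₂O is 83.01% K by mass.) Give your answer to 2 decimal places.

K₂O per 1000 ft² = 11.3 × 60% = 6.78 lb.
Elemental K = 6.78 × 0.8301 = 5.62808 lb per 1000 ft².

5.63 lb K per thousand sq ft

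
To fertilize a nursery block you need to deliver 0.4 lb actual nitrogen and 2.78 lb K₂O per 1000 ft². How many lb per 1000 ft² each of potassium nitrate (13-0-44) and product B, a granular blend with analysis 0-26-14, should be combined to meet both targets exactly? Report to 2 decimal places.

Let a = lb of potassium nitrate, b = lb of product B (per 1000 ft²).
N: 0.13·a + 0·b = 0.4
K₂O: 0.44·a + 0.14·b = 2.78
Solving simultaneously: a = 3.07692, b = 10.1868.

3.08 lb potassium nitrate, 10.19 lb product B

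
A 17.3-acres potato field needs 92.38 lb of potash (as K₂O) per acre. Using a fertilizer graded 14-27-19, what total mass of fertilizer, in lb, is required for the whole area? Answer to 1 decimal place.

Product per acre = 92.38 / 19% = 486.211 lb.
Total product = 486.211 × 17.3 = 8411.44 lb.

8411.4 lb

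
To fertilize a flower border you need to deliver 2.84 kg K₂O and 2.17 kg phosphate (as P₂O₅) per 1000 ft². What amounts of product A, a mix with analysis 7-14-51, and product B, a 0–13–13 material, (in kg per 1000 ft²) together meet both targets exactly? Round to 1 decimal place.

With a, b = kg per 1000 ft² of product A and product B:
K₂O: 0.51·a + 0.13·b = 2.84
P₂O₅: 0.14·a + 0.13·b = 2.17
Solving simultaneously: a = 1.81081, b = 14.7422.

1.8 kg product A, 14.7 kg product B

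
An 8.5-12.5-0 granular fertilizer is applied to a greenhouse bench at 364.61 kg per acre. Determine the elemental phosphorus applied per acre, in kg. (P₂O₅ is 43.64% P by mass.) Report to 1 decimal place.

P₂O₅ per acre = 364.61 × 12.5% = 45.5763 kg.
Elemental P = 45.5763 × 0.4364 = 19.8895 kg per acre.

19.9 kg P per acre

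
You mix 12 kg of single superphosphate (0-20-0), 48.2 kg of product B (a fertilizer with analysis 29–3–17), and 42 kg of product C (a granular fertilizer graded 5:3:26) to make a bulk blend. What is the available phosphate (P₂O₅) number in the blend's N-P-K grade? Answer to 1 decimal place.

5.0% P₂O₅

Total mass = 12 + 48.2 + 42 = 102.2 kg.
P₂O₅ mass = 20%×12 + 3%×48.2 + 3%×42 = 5.106 kg.
% P₂O₅ = 5.106 / 102.2 = 4.99609%.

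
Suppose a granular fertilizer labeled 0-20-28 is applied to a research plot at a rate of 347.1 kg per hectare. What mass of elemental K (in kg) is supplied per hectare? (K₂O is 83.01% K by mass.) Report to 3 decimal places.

K₂O per hectare = 347.1 × 28% = 97.188 kg.
Elemental K = 97.188 × 0.8301 = 80.6758 kg per hectare.

80.676 kg K per hectare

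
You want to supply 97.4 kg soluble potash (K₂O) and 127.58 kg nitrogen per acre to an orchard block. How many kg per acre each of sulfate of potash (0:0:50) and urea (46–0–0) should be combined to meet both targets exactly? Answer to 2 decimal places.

Per-acre balance (a = sulfate of potash, b = urea):
K₂O: 0.5·a + 0·b = 97.4
N: 0·a + 0.46·b = 127.58
Solving simultaneously: a = 194.8, b = 277.348.

194.80 kg sulfate of potash, 277.35 kg urea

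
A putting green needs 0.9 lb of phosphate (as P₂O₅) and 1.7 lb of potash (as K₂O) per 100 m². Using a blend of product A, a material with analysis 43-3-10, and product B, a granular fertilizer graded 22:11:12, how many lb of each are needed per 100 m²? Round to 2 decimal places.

10.68 lb product A, 5.27 lb product B

With a, b = lb per 100 m² of product A and product B:
P₂O₅: 0.03·a + 0.11·b = 0.9
K₂O: 0.1·a + 0.12·b = 1.7
From row1: a = (0.9 − 0.11·b) / 0.03.
Into row2: 0.1·(0.9 − 0.11·b)/0.03 + 0.12·b = 1.7 → b = 5.27027, a = 10.6757.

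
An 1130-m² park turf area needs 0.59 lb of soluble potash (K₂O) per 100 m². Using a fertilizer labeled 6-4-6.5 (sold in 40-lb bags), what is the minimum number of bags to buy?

3 bags

Product per 100 m² = 0.59 / 6.5% = 9.07692 lb.
Total product = 9.07692 × 1130 / 100 = 102.569 lb.
Bags = ⌈102.569 / 40⌉ = 3.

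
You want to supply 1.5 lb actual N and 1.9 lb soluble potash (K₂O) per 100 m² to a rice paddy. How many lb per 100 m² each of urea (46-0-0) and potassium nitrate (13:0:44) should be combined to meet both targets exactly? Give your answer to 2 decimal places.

Let a = lb of urea, b = lb of potassium nitrate (per 100 m²).
N: 0.46·a + 0.13·b = 1.5
K₂O: 0·a + 0.44·b = 1.9
Solving simultaneously: a = 2.04051, b = 4.31818.

2.04 lb urea, 4.32 lb potassium nitrate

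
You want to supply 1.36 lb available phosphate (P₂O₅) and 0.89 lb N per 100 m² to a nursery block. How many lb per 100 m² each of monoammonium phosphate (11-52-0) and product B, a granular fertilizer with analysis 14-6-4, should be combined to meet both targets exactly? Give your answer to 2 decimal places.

With a, b = lb per 100 m² of monoammonium phosphate and product B:
P₂O₅: 0.52·a + 0.06·b = 1.36
N: 0.11·a + 0.14·b = 0.89
Solving simultaneously: a = 2.06949, b = 4.73112.

2.07 lb monoammonium phosphate, 4.73 lb product B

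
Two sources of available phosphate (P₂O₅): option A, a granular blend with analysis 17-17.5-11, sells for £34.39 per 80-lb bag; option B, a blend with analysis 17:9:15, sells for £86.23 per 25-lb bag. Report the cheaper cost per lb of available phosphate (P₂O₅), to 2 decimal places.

option A: P₂O₅ per bag = 80 × 17.5% = 14 lb; cost = 34.39 / 14 = £2.4564/lb P₂O₅.
option B: P₂O₅ per bag = 25 × 9% = 2.25 lb; cost = 86.23 / 2.25 = £38.3244/lb P₂O₅.
option A is cheaper.

£2.46 per lb P₂O₅ (option A)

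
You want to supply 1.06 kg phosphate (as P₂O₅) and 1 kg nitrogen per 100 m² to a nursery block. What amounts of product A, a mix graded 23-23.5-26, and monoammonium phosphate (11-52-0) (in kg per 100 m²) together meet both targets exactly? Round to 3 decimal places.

Let a = kg of product A, b = kg of monoammonium phosphate (per 100 m²).
P₂O₅: 0.235·a + 0.52·b = 1.06
N: 0.23·a + 0.11·b = 1
Solving simultaneously: a = 4.30293, b = 0.0938667.

4.303 kg product A, 0.094 kg monoammonium phosphate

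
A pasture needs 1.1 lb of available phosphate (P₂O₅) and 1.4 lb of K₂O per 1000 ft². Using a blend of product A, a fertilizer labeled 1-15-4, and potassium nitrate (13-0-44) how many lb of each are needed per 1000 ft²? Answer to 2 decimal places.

7.33 lb product A, 2.52 lb potassium nitrate

Let a = lb of product A, b = lb of potassium nitrate (per 1000 ft²).
P₂O₅: 0.15·a + 0·b = 1.1
K₂O: 0.04·a + 0.44·b = 1.4
From row1: a = (1.1 − 0·b) / 0.15.
Into row2: 0.04·(1.1 − 0·b)/0.15 + 0.44·b = 1.4 → b = 2.51515, a = 7.33333.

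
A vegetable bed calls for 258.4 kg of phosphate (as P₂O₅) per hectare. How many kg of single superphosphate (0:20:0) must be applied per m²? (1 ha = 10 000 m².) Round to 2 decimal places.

Product per hectare = 258.4 / 20% = 1292 kg.
Convert to per m²: 1292 × 0.0001 = 0.1292 kg.

0.13 kg of product per sq m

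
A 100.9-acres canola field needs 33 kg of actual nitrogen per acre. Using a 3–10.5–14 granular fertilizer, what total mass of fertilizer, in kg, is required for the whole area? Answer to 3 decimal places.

110990.000 kg

Product per acre = 33 / 3% = 1100 kg.
Total product = 1100 × 100.9 = 110990 kg.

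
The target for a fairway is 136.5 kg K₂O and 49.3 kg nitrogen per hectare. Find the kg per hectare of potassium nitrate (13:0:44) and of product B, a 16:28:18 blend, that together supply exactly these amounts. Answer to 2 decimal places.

275.87 kg potassium nitrate, 83.98 kg product B

Let a = kg of potassium nitrate, b = kg of product B (per hectare).
K₂O: 0.44·a + 0.18·b = 136.5
N: 0.13·a + 0.16·b = 49.3
From row1: a = (136.5 − 0.18·b) / 0.44.
Into row2: 0.13·(136.5 − 0.18·b)/0.44 + 0.16·b = 49.3 → b = 83.9787, a = 275.872.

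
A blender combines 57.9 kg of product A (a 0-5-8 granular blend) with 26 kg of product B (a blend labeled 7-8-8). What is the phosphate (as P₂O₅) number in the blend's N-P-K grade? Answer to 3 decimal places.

Total mass = 57.9 + 26 = 83.9 kg.
P₂O₅ mass = 5%×57.9 + 8%×26 = 4.975 kg.
% P₂O₅ = 4.975 / 83.9 = 5.92968%.

5.930% P₂O₅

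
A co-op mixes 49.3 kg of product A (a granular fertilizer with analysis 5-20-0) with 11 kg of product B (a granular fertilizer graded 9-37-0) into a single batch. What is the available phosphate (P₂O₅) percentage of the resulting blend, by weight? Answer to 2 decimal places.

23.10% P₂O₅

Total mass = 49.3 + 11 = 60.3 kg.
P₂O₅ mass = 20%×49.3 + 37%×11 = 13.93 kg.
% P₂O₅ = 13.93 / 60.3 = 23.1012%.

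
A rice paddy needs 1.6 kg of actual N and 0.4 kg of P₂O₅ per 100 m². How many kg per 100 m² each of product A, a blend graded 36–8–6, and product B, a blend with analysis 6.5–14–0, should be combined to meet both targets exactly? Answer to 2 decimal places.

With a, b = kg per 100 m² of product A and product B:
N: 0.36·a + 0.065·b = 1.6
P₂O₅: 0.08·a + 0.14·b = 0.4
Solving simultaneously: a = 4.38053, b = 0.353982.

4.38 kg product A, 0.35 kg product B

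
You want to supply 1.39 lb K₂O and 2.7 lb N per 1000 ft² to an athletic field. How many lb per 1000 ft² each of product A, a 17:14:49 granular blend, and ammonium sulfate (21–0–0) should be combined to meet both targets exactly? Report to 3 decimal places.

2.837 lb product A, 10.561 lb ammonium sulfate

Let a = lb of product A, b = lb of ammonium sulfate (per 1000 ft²).
K₂O: 0.49·a + 0·b = 1.39
N: 0.17·a + 0.21·b = 2.7
Eliminate b: (row1) − 0/0.21·(row2) → 0.49·a = 1.39, so a = 2.83673.
Then b = (2.7 − 0.17·2.83673) / 0.21 = 10.5607.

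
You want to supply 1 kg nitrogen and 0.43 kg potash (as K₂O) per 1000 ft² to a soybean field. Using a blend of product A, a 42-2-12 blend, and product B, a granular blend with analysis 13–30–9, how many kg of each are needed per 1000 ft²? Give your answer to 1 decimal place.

1.5 kg product A, 2.7 kg product B

With a, b = kg per 1000 ft² of product A and product B:
N: 0.42·a + 0.13·b = 1
K₂O: 0.12·a + 0.09·b = 0.43
Eliminate b: (row1) − 0.13/0.09·(row2) → 0.246667·a = 0.378889, so a = 1.53604.
Then b = (0.43 − 0.12·1.53604) / 0.09 = 2.72973.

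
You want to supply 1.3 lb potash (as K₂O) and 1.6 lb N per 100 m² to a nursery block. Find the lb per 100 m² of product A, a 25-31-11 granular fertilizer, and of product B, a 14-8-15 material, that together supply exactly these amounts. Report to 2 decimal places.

With a, b = lb per 100 m² of product A and product B:
K₂O: 0.11·a + 0.15·b = 1.3
N: 0.25·a + 0.14·b = 1.6
Eliminate b: (row1) − 0.15/0.14·(row2) → -0.157857·a = -0.414286, so a = 2.62443.
Then b = (1.6 − 0.25·2.62443) / 0.14 = 6.74208.

2.62 lb product A, 6.74 lb product B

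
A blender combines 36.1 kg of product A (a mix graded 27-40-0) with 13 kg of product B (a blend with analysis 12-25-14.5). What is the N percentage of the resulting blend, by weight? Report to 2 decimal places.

Total mass = 36.1 + 13 = 49.1 kg.
N mass = 27%×36.1 + 12%×13 = 11.307 kg.
% N = 11.307 / 49.1 = 23.0285%.

23.03% N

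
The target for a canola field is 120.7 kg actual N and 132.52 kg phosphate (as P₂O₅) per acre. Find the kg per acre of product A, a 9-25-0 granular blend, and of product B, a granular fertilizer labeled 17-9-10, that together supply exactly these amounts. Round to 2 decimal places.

Let a = kg of product A, b = kg of product B (per acre).
N: 0.09·a + 0.17·b = 120.7
P₂O₅: 0.25·a + 0.09·b = 132.52
From row1: a = (120.7 − 0.17·b) / 0.09.
Into row2: 0.25·(120.7 − 0.17·b)/0.09 + 0.09·b = 132.52 → b = 530.471, a = 339.1105.

339.11 kg product A, 530.47 kg product B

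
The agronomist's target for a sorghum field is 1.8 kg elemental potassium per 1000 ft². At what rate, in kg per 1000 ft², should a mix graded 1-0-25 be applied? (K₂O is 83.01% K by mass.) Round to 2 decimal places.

8.67 kg of product per thousand sq ft

As K₂O: 1.8 / 0.8301 = 2.16841 kg per 1000 ft².
Product per 1000 ft² = 2.16841 / 25% = 8.67365 kg.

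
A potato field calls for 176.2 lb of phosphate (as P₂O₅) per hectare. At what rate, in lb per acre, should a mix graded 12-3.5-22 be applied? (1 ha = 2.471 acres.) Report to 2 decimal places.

2037.35 lb of product per acre

Product per hectare = 176.2 / 3.5% = 5034.29 lb.
Convert to per acre: 5034.29 × 0.404694 = 2037.348 lb.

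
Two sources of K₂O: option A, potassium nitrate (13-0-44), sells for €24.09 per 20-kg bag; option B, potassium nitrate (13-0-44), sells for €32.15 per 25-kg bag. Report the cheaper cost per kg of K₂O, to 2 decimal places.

option A: K₂O per bag = 20 × 44% = 8.8 kg; cost = 24.09 / 8.8 = €2.7375/kg K₂O.
option B: K₂O per bag = 25 × 44% = 11 kg; cost = 32.15 / 11 = €2.9227/kg K₂O.
option A is cheaper.

€2.74 per kg K₂O (option A)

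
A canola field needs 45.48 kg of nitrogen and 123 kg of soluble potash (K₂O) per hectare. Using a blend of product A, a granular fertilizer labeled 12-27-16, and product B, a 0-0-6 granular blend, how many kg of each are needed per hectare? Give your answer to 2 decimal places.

With a, b = kg per hectare of product A and product B:
N: 0.12·a + 0·b = 45.48
K₂O: 0.16·a + 0.06·b = 123
Eliminate b: (row1) − 0/0.06·(row2) → 0.12·a = 45.48, so a = 379.
Then b = (123 − 0.16·379) / 0.06 = 1039.333.

379.00 kg product A, 1039.33 kg product B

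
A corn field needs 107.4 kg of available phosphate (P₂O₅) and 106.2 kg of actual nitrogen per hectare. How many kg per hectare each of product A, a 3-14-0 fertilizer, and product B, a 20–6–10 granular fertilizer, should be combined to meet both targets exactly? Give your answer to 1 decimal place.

Per-hectare balance (a = product A, b = product B):
P₂O₅: 0.14·a + 0.06·b = 107.4
N: 0.03·a + 0.2·b = 106.2
Eliminate a: (row1) − 0.14/0.03·(row2) → -0.873333·b = -388.2, so b = 444.504.
Back-substitute: a = (107.4 − 0.06·444.504) / 0.14 = 576.641.

576.6 kg product A, 444.5 kg product B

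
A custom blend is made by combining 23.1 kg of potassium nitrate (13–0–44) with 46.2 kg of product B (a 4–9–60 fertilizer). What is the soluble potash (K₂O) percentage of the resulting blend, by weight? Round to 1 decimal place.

Total mass = 23.1 + 46.2 = 69.3 kg.
K₂O mass = 44%×23.1 + 60%×46.2 = 37.884 kg.
% K₂O = 37.884 / 69.3 = 54.6667%.

54.7% K₂O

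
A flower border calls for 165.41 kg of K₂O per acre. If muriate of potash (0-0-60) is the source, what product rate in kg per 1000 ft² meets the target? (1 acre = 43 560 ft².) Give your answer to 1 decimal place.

Product per acre = 165.41 / 60% = 275.683 kg.
Convert to per 1000 ft²: 275.683 × 0.0229568 = 6.32882 kg.

6.3 kg of product per thousand sq ft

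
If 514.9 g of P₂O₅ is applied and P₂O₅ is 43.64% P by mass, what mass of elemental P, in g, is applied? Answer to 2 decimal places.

224.70 g P

P = 514.9 × 0.4364 = 224.702 g.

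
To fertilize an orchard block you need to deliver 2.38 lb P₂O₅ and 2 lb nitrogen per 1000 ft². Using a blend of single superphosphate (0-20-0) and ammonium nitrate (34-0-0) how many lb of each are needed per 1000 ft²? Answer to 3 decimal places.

11.900 lb single superphosphate, 5.882 lb ammonium nitrate

With a, b = lb per 1000 ft² of single superphosphate and ammonium nitrate:
P₂O₅: 0.2·a + 0·b = 2.38
N: 0·a + 0.34·b = 2
Solving simultaneously: a = 11.9, b = 5.88235.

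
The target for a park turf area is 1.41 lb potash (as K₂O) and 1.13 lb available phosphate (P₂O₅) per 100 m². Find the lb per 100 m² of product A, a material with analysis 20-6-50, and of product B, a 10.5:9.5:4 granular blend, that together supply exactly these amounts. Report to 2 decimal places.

1.97 lb product A, 10.65 lb product B

Let a = lb of product A, b = lb of product B (per 100 m²).
K₂O: 0.5·a + 0.04·b = 1.41
P₂O₅: 0.06·a + 0.095·b = 1.13
Eliminate b: (row1) − 0.04/0.095·(row2) → 0.474737·a = 0.934211, so a = 1.96785.
Then b = (1.13 − 0.06·1.96785) / 0.095 = 10.6519.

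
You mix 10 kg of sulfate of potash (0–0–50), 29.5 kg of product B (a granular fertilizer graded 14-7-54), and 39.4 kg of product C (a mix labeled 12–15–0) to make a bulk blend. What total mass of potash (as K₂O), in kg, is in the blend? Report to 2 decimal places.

K₂O mass = 50%×10 + 54%×29.5 + 0%×39.4 = 20.93 kg.

20.93 kg K₂O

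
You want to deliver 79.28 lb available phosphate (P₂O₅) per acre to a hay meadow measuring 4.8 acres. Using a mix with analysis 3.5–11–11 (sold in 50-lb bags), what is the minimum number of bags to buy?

70 bags

Product per acre = 79.28 / 11% = 720.727 lb.
Total product = 720.727 × 4.8 = 3459.49 lb.
Bags = ⌈3459.49 / 50⌉ = 70.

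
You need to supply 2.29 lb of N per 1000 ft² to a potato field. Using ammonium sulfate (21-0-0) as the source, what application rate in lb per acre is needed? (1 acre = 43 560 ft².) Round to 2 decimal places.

Product per 1000 ft² = 2.29 / 21% = 10.9048 lb.
Convert to per acre: 10.9048 × 43.56 = 475.011 lb.

475.01 lb of product per acre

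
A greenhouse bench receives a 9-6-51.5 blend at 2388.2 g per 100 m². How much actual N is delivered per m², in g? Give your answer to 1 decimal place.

2.1 g N per sq m

nitrogen per 100 m² = 2388.2 × 9% = 214.938 g.
Convert to per m²: 214.938 × 0.01 = 2.14938 g.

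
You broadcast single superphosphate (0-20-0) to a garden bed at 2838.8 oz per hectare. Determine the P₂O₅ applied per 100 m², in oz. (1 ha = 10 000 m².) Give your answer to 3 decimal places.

5.678 oz P₂O₅ per hundred sq m

P₂O₅ per hectare = 2838.8 × 20% = 567.76 oz.
Convert to per 100 m²: 567.76 × 0.01 = 5.6776 oz.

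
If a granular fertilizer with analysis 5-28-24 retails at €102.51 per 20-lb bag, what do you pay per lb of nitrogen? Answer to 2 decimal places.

N in bag = 20 × 5% = 1 lb.
Cost per lb N = €102.51 / 1 = €102.5100.

€102.51 per lb N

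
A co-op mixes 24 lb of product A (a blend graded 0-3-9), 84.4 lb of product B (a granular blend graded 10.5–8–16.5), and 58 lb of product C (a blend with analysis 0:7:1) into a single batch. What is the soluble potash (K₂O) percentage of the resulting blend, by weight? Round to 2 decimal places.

Total mass = 24 + 84.4 + 58 = 166.4 lb.
K₂O mass = 9%×24 + 16.5%×84.4 + 1%×58 = 16.666 lb.
% K₂O = 16.666 / 166.4 = 10.0156%.

10.02% K₂O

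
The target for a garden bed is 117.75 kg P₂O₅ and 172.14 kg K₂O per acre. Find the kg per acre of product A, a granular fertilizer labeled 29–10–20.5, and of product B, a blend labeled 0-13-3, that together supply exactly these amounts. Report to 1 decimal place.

With a, b = kg per acre of product A and product B:
P₂O₅: 0.1·a + 0.13·b = 117.75
K₂O: 0.205·a + 0.03·b = 172.14
From row1: a = (117.75 − 0.13·b) / 0.1.
Into row2: 0.205·(117.75 − 0.13·b)/0.1 + 0.03·b = 172.14 → b = 292.801, a = 796.858.

796.9 kg product A, 292.8 kg product B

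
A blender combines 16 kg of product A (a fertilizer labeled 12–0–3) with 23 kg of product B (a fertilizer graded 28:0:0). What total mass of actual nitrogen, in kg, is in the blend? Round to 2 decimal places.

N mass = 12%×16 + 28%×23 = 8.36 kg.

8.36 kg N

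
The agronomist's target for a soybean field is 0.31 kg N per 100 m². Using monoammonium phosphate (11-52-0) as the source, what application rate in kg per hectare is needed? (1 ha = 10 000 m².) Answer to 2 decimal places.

281.82 kg of product per hectare

Product per 100 m² = 0.31 / 11% = 2.81818 kg.
Convert to per hectare: 2.81818 × 100 = 281.818 kg.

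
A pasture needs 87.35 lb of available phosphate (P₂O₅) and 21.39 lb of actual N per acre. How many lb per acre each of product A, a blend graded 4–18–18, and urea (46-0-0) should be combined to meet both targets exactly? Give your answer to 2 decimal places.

Let a = lb of product A, b = lb of urea (per acre).
P₂O₅: 0.18·a + 0·b = 87.35
N: 0.04·a + 0.46·b = 21.39
Eliminate b: (row1) − 0/0.46·(row2) → 0.18·a = 87.35, so a = 485.278.
Then b = (21.39 − 0.04·485.278) / 0.46 = 4.30193.

485.28 lb product A, 4.30 lb urea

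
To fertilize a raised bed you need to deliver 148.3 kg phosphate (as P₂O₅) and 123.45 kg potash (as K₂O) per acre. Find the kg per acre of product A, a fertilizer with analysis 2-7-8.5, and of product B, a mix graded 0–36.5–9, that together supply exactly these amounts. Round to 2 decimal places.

Per-acre balance (a = product A, b = product B):
P₂O₅: 0.07·a + 0.365·b = 148.3
K₂O: 0.085·a + 0.09·b = 123.45
Eliminate b: (row1) − 0.365/0.09·(row2) → -0.274722·a = -352.358, so a = 1282.599.
Then b = (123.45 − 0.085·1282.599) / 0.09 = 160.324.

1282.60 kg product A, 160.32 kg product B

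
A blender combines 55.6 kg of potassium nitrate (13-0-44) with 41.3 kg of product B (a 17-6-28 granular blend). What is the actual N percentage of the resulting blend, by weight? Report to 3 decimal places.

Total mass = 55.6 + 41.3 = 96.9 kg.
N mass = 13%×55.6 + 17%×41.3 = 14.249 kg.
% N = 14.249 / 96.9 = 14.7049%.

14.705% N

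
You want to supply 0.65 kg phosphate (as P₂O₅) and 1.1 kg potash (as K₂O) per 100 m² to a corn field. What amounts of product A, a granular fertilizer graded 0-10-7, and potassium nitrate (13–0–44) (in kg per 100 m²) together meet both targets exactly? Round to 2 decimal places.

6.50 kg product A, 1.47 kg potassium nitrate

Per-100 m² balance (a = product A, b = potassium nitrate):
P₂O₅: 0.1·a + 0·b = 0.65
K₂O: 0.07·a + 0.44·b = 1.1
From row1: a = (0.65 − 0·b) / 0.1.
Into row2: 0.07·(0.65 − 0·b)/0.1 + 0.44·b = 1.1 → b = 1.46591, a = 6.5.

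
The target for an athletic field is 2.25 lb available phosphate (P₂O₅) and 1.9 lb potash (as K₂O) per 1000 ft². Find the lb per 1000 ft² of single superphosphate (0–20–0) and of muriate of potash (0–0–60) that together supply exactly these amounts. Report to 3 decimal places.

11.250 lb single superphosphate, 3.167 lb muriate of potash

With a, b = lb per 1000 ft² of single superphosphate and muriate of potash:
P₂O₅: 0.2·a + 0·b = 2.25
K₂O: 0·a + 0.6·b = 1.9
Solving simultaneously: a = 11.25, b = 3.16667.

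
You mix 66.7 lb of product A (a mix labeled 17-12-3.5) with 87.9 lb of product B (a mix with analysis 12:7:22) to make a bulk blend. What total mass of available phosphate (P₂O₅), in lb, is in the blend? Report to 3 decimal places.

P₂O₅ mass = 12%×66.7 + 7%×87.9 = 14.157 lb.

14.157 lb P₂O₅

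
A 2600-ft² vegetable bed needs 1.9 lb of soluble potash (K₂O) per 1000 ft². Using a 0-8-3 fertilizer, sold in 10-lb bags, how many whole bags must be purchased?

17 bags

Product per 1000 ft² = 1.9 / 3% = 63.3333 lb.
Total product = 63.3333 × 2600 / 1000 = 164.667 lb.
Bags = ⌈164.667 / 10⌉ = 17.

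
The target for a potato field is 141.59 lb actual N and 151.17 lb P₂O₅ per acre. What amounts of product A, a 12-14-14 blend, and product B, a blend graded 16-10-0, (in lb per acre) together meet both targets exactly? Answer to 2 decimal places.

964.25 lb product A, 161.75 lb product B

Per-acre balance (a = product A, b = product B):
N: 0.12·a + 0.16·b = 141.59
P₂O₅: 0.14·a + 0.1·b = 151.17
Eliminate a: (row1) − 0.12/0.14·(row2) → 0.0742857·b = 12.0157, so b = 161.75.
Back-substitute: a = (141.59 − 0.16·161.75) / 0.12 = 964.25.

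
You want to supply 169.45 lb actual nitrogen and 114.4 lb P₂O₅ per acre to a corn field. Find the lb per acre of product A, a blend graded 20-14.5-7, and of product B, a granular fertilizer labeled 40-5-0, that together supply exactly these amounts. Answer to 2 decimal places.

776.82 lb product A, 35.21 lb product B

Let a = lb of product A, b = lb of product B (per acre).
N: 0.2·a + 0.4·b = 169.45
P₂O₅: 0.145·a + 0.05·b = 114.4
From row1: a = (169.45 − 0.4·b) / 0.2.
Into row2: 0.145·(169.45 − 0.4·b)/0.2 + 0.05·b = 114.4 → b = 35.2135, a = 776.823.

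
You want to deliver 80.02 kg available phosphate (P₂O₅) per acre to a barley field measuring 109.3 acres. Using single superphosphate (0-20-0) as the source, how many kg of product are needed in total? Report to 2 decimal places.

Product per acre = 80.02 / 20% = 400.1 kg.
Total product = 400.1 × 109.3 = 43730.93 kg.

43730.93 kg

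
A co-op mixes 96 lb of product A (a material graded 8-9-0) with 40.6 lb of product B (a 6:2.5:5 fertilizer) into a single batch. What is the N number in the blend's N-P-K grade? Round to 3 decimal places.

Total mass = 96 + 40.6 = 136.6 lb.
N mass = 8%×96 + 6%×40.6 = 10.116 lb.
% N = 10.116 / 136.6 = 7.40556%.

7.406% N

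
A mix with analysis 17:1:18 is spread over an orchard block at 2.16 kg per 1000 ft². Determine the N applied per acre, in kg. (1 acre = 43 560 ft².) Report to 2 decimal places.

16.00 kg N per acre

nitrogen per 1000 ft² = 2.16 × 17% = 0.3672 kg.
Convert to per acre: 0.3672 × 43.56 = 15.9952 kg.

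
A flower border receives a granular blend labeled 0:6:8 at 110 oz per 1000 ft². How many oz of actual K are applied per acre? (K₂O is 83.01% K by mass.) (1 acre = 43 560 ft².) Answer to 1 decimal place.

K₂O per 1000 ft² = 110 × 8% = 8.8 oz.
Elemental K = 8.8 × 0.8301 = 7.30488 oz per 1000 ft².
Convert to per acre: 7.30488 × 43.56 = 318.201 oz.

318.2 oz K per acre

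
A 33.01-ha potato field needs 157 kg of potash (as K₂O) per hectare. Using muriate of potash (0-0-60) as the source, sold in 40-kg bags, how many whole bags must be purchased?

216 bags

Product per hectare = 157 / 60% = 261.667 kg.
Total product = 261.667 × 33.01 = 8637.62 kg.
Bags = ⌈8637.62 / 40⌉ = 216.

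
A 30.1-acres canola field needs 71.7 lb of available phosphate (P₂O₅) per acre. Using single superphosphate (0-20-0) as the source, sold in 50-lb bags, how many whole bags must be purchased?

216 bags

Product per acre = 71.7 / 20% = 358.5 lb.
Total product = 358.5 × 30.1 = 10790.9 lb.
Bags = ⌈10790.9 / 50⌉ = 216.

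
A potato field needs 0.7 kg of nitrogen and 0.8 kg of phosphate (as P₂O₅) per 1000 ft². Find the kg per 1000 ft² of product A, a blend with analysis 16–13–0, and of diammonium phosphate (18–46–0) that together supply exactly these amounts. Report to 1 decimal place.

Let a = kg of product A, b = kg of diammonium phosphate (per 1000 ft²).
N: 0.16·a + 0.18·b = 0.7
P₂O₅: 0.13·a + 0.46·b = 0.8
Solving simultaneously: a = 3.54582, b = 0.737052.

3.5 kg product A, 0.7 kg diammonium phosphate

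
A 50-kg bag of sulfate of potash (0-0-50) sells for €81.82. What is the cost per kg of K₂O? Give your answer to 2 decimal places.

K₂O in bag = 50 × 50% = 25 kg.
Cost per kg K₂O = €81.82 / 25 = €3.2728.

€3.27 per kg K₂O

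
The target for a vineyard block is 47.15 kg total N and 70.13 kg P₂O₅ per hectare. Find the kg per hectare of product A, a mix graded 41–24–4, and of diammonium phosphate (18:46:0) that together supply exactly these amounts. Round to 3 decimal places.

62.349 kg product A, 119.926 kg diammonium phosphate

With a, b = kg per hectare of product A and diammonium phosphate:
N: 0.41·a + 0.18·b = 47.15
P₂O₅: 0.24·a + 0.46·b = 70.13
From row1: a = (47.15 − 0.18·b) / 0.41.
Into row2: 0.24·(47.15 − 0.18·b)/0.41 + 0.46·b = 70.13 → b = 119.9264, a = 62.3494.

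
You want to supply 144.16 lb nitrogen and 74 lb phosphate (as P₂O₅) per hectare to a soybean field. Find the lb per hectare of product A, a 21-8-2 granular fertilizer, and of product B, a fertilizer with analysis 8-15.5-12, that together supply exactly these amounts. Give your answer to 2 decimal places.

Per-hectare balance (a = product A, b = product B):
N: 0.21·a + 0.08·b = 144.16
P₂O₅: 0.08·a + 0.155·b = 74
Eliminate b: (row1) − 0.08/0.155·(row2) → 0.16871·a = 105.966, so a = 628.099.
Then b = (74 − 0.08·628.099) / 0.155 = 153.239.

628.10 lb product A, 153.24 lb product B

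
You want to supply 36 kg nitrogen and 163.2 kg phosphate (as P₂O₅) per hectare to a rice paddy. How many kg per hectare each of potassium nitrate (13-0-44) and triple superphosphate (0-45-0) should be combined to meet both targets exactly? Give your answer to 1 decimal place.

Per-hectare balance (a = potassium nitrate, b = triple superphosphate):
N: 0.13·a + 0·b = 36
P₂O₅: 0·a + 0.45·b = 163.2
Solving simultaneously: a = 276.923, b = 362.667.

276.9 kg potassium nitrate, 362.7 kg triple superphosphate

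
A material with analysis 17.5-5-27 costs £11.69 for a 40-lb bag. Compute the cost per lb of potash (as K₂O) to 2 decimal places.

£1.08 per lb K₂O

K₂O in bag = 40 × 27% = 10.8 lb.
Cost per lb K₂O = £11.69 / 10.8 = £1.0824.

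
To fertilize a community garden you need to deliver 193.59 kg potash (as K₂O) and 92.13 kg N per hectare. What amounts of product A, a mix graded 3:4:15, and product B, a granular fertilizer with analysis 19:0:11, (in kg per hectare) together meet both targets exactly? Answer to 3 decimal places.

Per-hectare balance (a = product A, b = product B):
K₂O: 0.15·a + 0.11·b = 193.59
N: 0.03·a + 0.19·b = 92.13
Eliminate b: (row1) − 0.11/0.19·(row2) → 0.132632·a = 140.252, so a = 1057.4524.
Then b = (92.13 − 0.03·1057.4524) / 0.19 = 317.9286.

1057.452 kg product A, 317.929 kg product B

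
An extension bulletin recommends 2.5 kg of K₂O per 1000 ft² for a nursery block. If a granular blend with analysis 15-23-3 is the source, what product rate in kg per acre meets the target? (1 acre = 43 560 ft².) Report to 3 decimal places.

Product per 1000 ft² = 2.5 / 3% = 83.3333 kg.
Convert to per acre: 83.3333 × 43.56 = 3630 kg.

3630.000 kg of product per acre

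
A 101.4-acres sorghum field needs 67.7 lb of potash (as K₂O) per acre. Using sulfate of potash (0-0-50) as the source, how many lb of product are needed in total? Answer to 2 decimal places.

Product per acre = 67.7 / 50% = 135.4 lb.
Total product = 135.4 × 101.4 = 13729.56 lb.

13729.56 lb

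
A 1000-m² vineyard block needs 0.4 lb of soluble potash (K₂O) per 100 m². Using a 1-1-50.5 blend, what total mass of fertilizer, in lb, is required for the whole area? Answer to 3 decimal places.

Product per 100 m² = 0.4 / 50.5% = 0.792079 lb.
Total product = 0.792079 × 1000 / 100 = 7.92079 lb.

7.921 lb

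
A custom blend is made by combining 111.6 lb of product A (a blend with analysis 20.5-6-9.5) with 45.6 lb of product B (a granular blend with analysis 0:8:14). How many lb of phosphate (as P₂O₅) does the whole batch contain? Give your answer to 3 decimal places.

10.344 lb P₂O₅

P₂O₅ mass = 6%×111.6 + 8%×45.6 = 10.344 lb.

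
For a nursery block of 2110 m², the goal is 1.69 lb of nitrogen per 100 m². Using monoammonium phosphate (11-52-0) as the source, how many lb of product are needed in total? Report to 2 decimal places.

Product per 100 m² = 1.69 / 11% = 15.3636 lb.
Total product = 15.3636 × 2110 / 100 = 324.173 lb.

324.17 lb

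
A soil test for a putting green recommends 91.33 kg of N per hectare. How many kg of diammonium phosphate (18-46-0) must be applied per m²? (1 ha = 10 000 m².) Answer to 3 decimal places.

Product per hectare = 91.33 / 18% = 507.389 kg.
Convert to per m²: 507.389 × 0.0001 = 0.0507389 kg.

0.051 kg of product per sq m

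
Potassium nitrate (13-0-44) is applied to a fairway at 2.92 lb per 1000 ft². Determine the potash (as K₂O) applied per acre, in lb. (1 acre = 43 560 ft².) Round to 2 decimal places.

K₂O per 1000 ft² = 2.92 × 44% = 1.2848 lb.
Convert to per acre: 1.2848 × 43.56 = 55.9659 lb.

55.97 lb K₂O per acre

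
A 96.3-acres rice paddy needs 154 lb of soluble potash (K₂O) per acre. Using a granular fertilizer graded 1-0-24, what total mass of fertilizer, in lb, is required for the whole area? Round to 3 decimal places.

61792.500 lb

Product per acre = 154 / 24% = 641.667 lb.
Total product = 641.667 × 96.3 = 61792.5 lb.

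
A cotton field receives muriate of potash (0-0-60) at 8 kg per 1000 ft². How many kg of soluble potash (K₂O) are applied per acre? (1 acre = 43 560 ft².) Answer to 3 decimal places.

209.088 kg K₂O per acre

K₂O per 1000 ft² = 8 × 60% = 4.8 kg.
Convert to per acre: 4.8 × 43.56 = 209.088 kg.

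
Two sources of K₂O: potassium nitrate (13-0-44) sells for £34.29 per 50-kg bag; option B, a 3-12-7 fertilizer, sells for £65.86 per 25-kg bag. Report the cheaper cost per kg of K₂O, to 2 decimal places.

potassium nitrate: K₂O per bag = 50 × 44% = 22 kg; cost = 34.29 / 22 = £1.5586/kg K₂O.
option B: K₂O per bag = 25 × 7% = 1.75 kg; cost = 65.86 / 1.75 = £37.6343/kg K₂O.
potassium nitrate is cheaper.

£1.56 per kg K₂O (potassium nitrate)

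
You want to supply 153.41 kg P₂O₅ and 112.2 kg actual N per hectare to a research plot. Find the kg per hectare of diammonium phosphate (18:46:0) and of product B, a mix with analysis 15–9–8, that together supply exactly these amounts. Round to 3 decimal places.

244.574 kg diammonium phosphate, 454.511 kg product B

Let a = kg of diammonium phosphate, b = kg of product B (per hectare).
P₂O₅: 0.46·a + 0.09·b = 153.41
N: 0.18·a + 0.15·b = 112.2
Eliminate a: (row1) − 0.46/0.18·(row2) → -0.293333·b = -133.323, so b = 454.5114.
Back-substitute: a = (153.41 − 0.09·454.5114) / 0.46 = 244.5739.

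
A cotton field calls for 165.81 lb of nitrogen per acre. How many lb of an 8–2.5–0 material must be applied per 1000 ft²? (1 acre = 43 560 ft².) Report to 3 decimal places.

47.581 lb of product per thousand sq ft

Product per acre = 165.81 / 8% = 2072.62 lb.
Convert to per 1000 ft²: 2072.62 × 0.0229568 = 47.5809 lb.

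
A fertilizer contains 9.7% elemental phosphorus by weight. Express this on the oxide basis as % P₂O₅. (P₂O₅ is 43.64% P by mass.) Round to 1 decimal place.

22.2% P₂O₅

%P₂O₅ = 9.7 / 0.4364 = 22.2273%.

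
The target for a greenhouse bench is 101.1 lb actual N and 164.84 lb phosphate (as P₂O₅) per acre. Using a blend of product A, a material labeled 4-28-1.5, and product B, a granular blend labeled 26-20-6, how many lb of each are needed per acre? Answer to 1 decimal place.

349.4 lb product A, 335.1 lb product B

Let a = lb of product A, b = lb of product B (per acre).
N: 0.04·a + 0.26·b = 101.1
P₂O₅: 0.28·a + 0.2·b = 164.84
Eliminate b: (row1) − 0.26/0.2·(row2) → -0.324·a = -113.192, so a = 349.358.
Then b = (164.84 − 0.28·349.358) / 0.2 = 335.099.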